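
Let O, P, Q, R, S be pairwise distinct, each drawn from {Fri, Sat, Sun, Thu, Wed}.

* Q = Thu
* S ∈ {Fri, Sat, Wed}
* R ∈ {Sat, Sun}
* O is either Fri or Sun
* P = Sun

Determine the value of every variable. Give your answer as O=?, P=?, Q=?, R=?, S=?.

O=Fri, P=Sun, Q=Thu, R=Sat, S=Wed

P must be Sun (only option left). Eliminate Sun elsewhere: O, R.
Q has just one choice, so Q = Thu.
R's domain is down to {Sat}, so R = Sat. Strike Sat from S.
O must be Fri (only option left). Remove Fri from S.
That leaves S = Wed.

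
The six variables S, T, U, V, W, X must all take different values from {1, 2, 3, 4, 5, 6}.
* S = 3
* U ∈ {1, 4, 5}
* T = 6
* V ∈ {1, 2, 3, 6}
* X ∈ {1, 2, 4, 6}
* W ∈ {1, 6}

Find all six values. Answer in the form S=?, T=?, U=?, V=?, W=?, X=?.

S must be 3 (only option left). Eliminate 3 elsewhere: V.
T has just one choice, so T = 6. Strike 6 from V, W, X.
That leaves W = 1. Eliminate 1 elsewhere: U, V, X.
V has just one choice, so V = 2. Eliminate 2 elsewhere: X.
That leaves X = 4. Remove 4 from U.
That leaves U = 5.

S=3, T=6, U=5, V=2, W=1, X=4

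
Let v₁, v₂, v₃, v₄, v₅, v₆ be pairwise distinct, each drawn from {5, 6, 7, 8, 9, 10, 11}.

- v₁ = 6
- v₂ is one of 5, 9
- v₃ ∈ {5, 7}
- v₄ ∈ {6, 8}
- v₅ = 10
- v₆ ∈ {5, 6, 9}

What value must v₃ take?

v₁'s domain is down to {6}, so v₁ = 6. So v₄, v₆ can't be 6.
v₄'s domain is down to {8}, so v₄ = 8.
That leaves v₅ = 10.
The 3 still-open variables draw from only 3 values {5, 7, 9}, so each is used; only v₃ can be 7, hence v₃ = 7.

7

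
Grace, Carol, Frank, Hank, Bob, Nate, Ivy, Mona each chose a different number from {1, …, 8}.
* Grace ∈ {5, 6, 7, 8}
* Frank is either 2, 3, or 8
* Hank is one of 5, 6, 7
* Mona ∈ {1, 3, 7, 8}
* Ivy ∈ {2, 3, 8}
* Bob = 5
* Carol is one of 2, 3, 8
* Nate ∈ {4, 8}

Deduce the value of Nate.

Bob has just one choice, so Bob = 5. Strike 5 from Grace, Hank.
Among the 7 still-open variables, 1 fits only Mona (and all 7 values in {1, 2, 3, 4, 6, 7, 8} must be used), so Mona = 1.
Among the 6 still-open variables, 4 fits only Nate (and all 6 values in {2, 3, 4, 6, 7, 8} must be used), so Nate = 4.

4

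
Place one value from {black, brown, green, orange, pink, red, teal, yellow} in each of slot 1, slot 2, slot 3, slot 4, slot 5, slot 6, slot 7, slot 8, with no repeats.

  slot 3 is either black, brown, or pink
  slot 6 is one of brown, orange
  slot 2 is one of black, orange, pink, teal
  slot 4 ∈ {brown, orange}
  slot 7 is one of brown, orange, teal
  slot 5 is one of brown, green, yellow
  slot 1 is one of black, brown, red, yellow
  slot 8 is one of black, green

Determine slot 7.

teal

The 8 variables together cover exactly {black, brown, green, orange, pink, red, teal, yellow} — 8 values for 8 variables — and red appears only in slot 1's list, so slot 1 = red.
The 7 still-open variables together cover exactly {black, brown, green, orange, pink, teal, yellow} — 7 values for 7 variables — and yellow appears only in slot 5's list, so slot 5 = yellow.
The 6 still-open variables draw from only 6 values {black, brown, green, orange, pink, teal}, so each is used; only slot 8 can be green, hence slot 8 = green.
The 2 variables slot 4 and slot 6 are confined to {brown, orange}, which locks those values in; drop them from slot 2, slot 3, slot 7.
So slot 7 = teal.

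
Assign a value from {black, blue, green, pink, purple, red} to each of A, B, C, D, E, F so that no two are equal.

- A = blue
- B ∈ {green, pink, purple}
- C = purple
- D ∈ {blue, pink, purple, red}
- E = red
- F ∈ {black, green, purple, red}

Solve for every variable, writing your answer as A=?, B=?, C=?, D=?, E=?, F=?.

A=blue, B=green, C=purple, D=pink, E=red, F=black

A's domain is down to {blue}, so A = blue. Eliminate blue elsewhere: D.
That leaves C = purple. Remove purple from B, D, F.
E's domain is down to {red}, so E = red. Eliminate red elsewhere: D, F.
D has just one choice, so D = pink. So B can't be pink.
B's domain is down to {green}, so B = green. So F can't be green.
F's domain is down to {black}, so F = black.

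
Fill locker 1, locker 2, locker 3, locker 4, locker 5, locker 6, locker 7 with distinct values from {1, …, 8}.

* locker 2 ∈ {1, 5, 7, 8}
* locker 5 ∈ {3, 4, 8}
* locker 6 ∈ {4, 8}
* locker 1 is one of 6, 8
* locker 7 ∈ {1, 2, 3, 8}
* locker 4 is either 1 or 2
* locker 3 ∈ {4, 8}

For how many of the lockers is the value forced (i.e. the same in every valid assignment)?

2

locker 3 and locker 6 between them cover only {4, 8} — a naked pair. Remove those values from locker 1, locker 2, locker 5, locker 7.
locker 1's domain is down to {6}, so locker 1 = 6.
locker 5 has just one choice, so locker 5 = 3. Strike 3 from locker 7.
locker 4 and locker 7 between them cover only {1, 2} — a naked pair. Remove those values from locker 2.
Determined: locker 1=6, locker 5=3. The other lockers each still have more than one consistent value. That makes 2.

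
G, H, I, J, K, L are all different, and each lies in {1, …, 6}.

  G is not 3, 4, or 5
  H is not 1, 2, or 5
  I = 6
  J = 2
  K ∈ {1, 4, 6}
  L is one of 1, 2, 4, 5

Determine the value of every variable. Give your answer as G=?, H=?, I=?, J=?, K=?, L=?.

G=1, H=3, I=6, J=2, K=4, L=5

I has just one choice, so I = 6. Eliminate 6 elsewhere: G, H, K.
J has just one choice, so J = 2. Strike 2 from G, L.
That leaves G = 1. So K, L can't be 1.
K must be 4 (only option left). Remove 4 from H, L.
That leaves L = 5.
H's domain is down to {3}, so H = 3.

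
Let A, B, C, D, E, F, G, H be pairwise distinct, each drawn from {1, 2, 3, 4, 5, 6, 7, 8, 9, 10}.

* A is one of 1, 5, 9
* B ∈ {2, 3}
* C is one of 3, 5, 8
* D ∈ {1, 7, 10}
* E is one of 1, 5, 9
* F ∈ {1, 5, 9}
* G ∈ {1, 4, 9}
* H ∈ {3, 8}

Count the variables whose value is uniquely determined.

2

A, E, F between them cover only {1, 5, 9} — a naked triple. Remove those values from C, D, G.
That leaves G = 4.
The 2 variables C and H are confined to {3, 8}, which locks those values in; drop them from B.
B must be 2 (only option left).
Determined: B=2, G=4. The other variables each still have more than one consistent value. That makes 2.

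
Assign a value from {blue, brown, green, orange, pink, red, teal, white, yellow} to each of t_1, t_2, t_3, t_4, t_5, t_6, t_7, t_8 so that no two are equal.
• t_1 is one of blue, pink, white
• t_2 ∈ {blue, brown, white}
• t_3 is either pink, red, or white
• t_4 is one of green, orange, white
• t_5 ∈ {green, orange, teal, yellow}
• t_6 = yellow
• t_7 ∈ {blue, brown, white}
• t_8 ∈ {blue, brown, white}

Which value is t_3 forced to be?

red

t_6 must be yellow (only option left). Eliminate yellow elsewhere: t_5.
t_2, t_7, t_8 share exactly the 3 values {blue, brown, white}; by pigeonhole those values go to them, so strike blue, brown, white from t_1, t_3, t_4.
That leaves t_1 = pink. Strike pink from t_3.
So t_3 = red.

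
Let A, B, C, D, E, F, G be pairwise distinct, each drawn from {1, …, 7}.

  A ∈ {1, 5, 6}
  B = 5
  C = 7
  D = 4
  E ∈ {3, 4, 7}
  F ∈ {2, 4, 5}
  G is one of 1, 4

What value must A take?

B's domain is down to {5}, so B = 5. Strike 5 from A, F.
C's domain is down to {7}, so C = 7. Remove 7 from E.
D must be 4 (only option left). So E, F, G can't be 4.
E must be 3 (only option left).
F's domain is down to {2}, so F = 2.
G must be 1 (only option left). So A can't be 1.
So A = 6.

6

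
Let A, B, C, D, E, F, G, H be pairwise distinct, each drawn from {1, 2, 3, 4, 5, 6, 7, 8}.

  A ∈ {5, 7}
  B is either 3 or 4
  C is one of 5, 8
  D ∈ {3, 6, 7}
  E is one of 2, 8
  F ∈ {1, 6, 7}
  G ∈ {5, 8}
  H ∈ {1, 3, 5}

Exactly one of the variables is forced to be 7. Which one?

The 8 variables together cover exactly {1, 2, 3, 4, 5, 6, 7, 8} — 8 values for 8 variables — and 2 appears only in E's list, so E = 2.
Among the 7 still-open variables, 4 fits only B (and all 7 values in {1, 3, 4, 5, 6, 7, 8} must be used), so B = 4.
The 2 variables C and G are confined to {5, 8}, which locks those values in; drop them from A, H.
So 7 goes to A.

A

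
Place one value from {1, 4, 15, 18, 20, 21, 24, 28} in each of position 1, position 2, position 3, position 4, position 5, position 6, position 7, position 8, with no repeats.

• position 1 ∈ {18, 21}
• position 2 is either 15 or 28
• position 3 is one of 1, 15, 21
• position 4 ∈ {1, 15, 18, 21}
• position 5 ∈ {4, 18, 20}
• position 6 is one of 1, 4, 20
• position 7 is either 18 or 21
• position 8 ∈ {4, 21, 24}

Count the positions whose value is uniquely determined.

2

The 8 variables together cover exactly {1, 4, 15, 18, 20, 21, 24, 28} — 8 values for 8 variables — and 24 appears only in position 8's list, so position 8 = 24.
The 7 still-open variables together cover exactly {1, 4, 15, 18, 20, 21, 28} — 7 values for 7 variables — and 28 appears only in position 2's list, so position 2 = 28.
position 1 and position 7 between them cover only {18, 21} — a naked pair. Remove those values from position 3, position 4, position 5.
position 3 and position 4 share exactly the 2 values {1, 15}; by pigeonhole those values go to them, so strike 1, 15 from position 6.
Determined: position 2=28, position 8=24. The other positions each still have more than one consistent value. That makes 2.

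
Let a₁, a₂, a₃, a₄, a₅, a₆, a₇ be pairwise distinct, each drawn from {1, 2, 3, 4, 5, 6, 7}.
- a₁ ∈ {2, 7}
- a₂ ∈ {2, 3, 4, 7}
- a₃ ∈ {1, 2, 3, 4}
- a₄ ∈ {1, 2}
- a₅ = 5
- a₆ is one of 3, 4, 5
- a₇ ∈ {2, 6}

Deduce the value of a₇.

a₅'s domain is down to {5}, so a₅ = 5. Eliminate 5 elsewhere: a₆.
The 6 still-open variables draw from only 6 values {1, 2, 3, 4, 6, 7}, so each is used; only a₇ can be 6, hence a₇ = 6.

6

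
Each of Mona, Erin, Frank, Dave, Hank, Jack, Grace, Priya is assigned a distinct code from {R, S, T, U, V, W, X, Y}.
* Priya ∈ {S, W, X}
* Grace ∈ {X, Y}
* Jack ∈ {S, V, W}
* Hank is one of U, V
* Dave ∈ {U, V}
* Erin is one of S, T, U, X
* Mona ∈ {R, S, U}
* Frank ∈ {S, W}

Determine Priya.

X

Among the 8 variables, R fits only Mona (and all 8 values in {R, S, T, U, V, W, X, Y} must be used), so Mona = R.
Among the 7 still-open variables, T fits only Erin (and all 7 values in {S, T, U, V, W, X, Y} must be used), so Erin = T.
The 6 still-open variables draw from only 6 values {S, U, V, W, X, Y}, so each is used; only Grace can be Y, hence Grace = Y.
The 5 still-open variables draw from only 5 values {S, U, V, W, X}, so each is used; only Priya can be X, hence Priya = X.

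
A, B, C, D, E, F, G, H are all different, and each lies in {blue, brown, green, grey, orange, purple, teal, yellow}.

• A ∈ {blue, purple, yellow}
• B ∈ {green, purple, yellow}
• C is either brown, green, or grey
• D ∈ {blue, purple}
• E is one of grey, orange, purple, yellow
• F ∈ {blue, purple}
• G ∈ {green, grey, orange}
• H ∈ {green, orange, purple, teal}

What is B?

green

Among the 8 variables, brown fits only C (and all 8 values in {blue, brown, green, grey, orange, purple, teal, yellow} must be used), so C = brown.
The 7 still-open variables draw from only 7 values {blue, green, grey, orange, purple, teal, yellow}, so each is used; only H can be teal, hence H = teal.
D and F share exactly the 2 values {blue, purple}; by pigeonhole those values go to them, so strike blue, purple from A, B, E.
A has just one choice, so A = yellow. Eliminate yellow elsewhere: B, E.
So B = green.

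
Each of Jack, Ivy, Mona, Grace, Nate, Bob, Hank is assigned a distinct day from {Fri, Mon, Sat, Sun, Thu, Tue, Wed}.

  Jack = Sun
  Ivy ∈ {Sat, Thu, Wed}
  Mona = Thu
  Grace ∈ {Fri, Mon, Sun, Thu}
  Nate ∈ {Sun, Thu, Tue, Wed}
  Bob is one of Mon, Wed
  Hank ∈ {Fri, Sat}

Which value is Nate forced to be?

Jack must be Sun (only option left). So Grace, Nate can't be Sun.
Mona's domain is down to {Thu}, so Mona = Thu. Eliminate Thu elsewhere: Ivy, Grace, Nate.
The 5 still-open variables draw from only 5 values {Fri, Mon, Sat, Tue, Wed}, so each is used; only Nate can be Tue, hence Nate = Tue.

Tue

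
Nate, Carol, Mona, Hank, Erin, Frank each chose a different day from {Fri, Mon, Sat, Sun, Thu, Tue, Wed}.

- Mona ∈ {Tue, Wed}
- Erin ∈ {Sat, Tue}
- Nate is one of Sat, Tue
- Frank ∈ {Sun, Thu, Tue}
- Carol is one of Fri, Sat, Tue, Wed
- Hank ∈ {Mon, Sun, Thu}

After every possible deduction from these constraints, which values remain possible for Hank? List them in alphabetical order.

Mon, Sun, Thu

The 2 variables Nate and Erin are confined to {Sat, Tue}, which locks those values in; drop them from Carol, Mona, Frank.
Mona's domain is down to {Wed}, so Mona = Wed. Strike Wed from Carol.
That leaves Carol = Fri.
No further eliminations apply; Hank can still be any of Mon, Sun, Thu.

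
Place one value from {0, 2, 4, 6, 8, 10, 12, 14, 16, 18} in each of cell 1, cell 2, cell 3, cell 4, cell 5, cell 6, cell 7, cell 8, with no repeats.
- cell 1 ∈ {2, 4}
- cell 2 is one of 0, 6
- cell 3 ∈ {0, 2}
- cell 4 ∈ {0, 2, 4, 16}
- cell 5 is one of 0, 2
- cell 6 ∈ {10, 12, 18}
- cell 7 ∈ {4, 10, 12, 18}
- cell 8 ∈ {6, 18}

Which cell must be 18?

The 8 variables together cover exactly {0, 2, 4, 6, 10, 12, 16, 18} — 8 values for 8 variables — and 16 appears only in cell 4's list, so cell 4 = 16.
cell 3 and cell 5 share exactly the 2 values {0, 2}; by pigeonhole those values go to them, so strike 0, 2 from cell 1, cell 2.
cell 1 has just one choice, so cell 1 = 4. Eliminate 4 elsewhere: cell 7.
cell 2's domain is down to {6}, so cell 2 = 6. Remove 6 from cell 8.
So 18 goes to cell 8.

cell 8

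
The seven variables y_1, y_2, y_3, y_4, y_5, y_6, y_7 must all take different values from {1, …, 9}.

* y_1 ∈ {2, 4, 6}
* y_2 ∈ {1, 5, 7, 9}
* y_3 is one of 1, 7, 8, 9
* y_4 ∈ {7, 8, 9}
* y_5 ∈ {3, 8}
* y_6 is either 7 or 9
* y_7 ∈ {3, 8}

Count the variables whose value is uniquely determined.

2

The 2 variables y_5 and y_7 are confined to {3, 8}, which locks those values in; drop them from y_3, y_4.
The 2 variables y_4 and y_6 are confined to {7, 9}, which locks those values in; drop them from y_2, y_3.
y_3 has just one choice, so y_3 = 1. Strike 1 from y_2.
That leaves y_2 = 5.
Determined: y_2=5, y_3=1. The other variables each still have more than one consistent value. That makes 2.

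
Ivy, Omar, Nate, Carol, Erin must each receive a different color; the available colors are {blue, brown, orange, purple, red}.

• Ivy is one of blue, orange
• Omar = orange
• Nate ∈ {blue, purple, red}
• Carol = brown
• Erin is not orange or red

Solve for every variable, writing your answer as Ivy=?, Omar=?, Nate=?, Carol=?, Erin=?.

Omar's domain is down to {orange}, so Omar = orange. So Ivy can't be orange.
Carol's domain is down to {brown}, so Carol = brown. Remove brown from Erin.
Ivy must be blue (only option left). Strike blue from Nate, Erin.
That leaves Erin = purple. Eliminate purple elsewhere: Nate.
Nate has just one choice, so Nate = red.

Ivy=blue, Omar=orange, Nate=red, Carol=brown, Erin=purple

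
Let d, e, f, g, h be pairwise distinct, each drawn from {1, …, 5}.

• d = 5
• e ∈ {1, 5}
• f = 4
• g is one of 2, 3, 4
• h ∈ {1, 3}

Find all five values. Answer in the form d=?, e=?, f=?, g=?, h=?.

d's domain is down to {5}, so d = 5. Strike 5 from e.
That leaves e = 1. So h can't be 1.
f must be 4 (only option left). Remove 4 from g.
h must be 3 (only option left). Remove 3 from g.
g has just one choice, so g = 2.

d=5, e=1, f=4, g=2, h=3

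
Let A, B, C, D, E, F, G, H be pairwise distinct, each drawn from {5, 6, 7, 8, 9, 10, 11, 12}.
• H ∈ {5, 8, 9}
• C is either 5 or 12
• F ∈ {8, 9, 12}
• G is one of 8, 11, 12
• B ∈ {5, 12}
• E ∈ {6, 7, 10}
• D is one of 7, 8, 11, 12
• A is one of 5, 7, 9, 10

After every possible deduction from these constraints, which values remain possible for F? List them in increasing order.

The 8 variables draw from only 8 values {5, 6, 7, 8, 9, 10, 11, 12}, so each is used; only E can be 6, hence E = 6.
The 7 still-open variables draw from only 7 values {5, 7, 8, 9, 10, 11, 12}, so each is used; only A can be 10, hence A = 10.
Among the 6 still-open variables, 7 fits only D (and all 6 values in {5, 7, 8, 9, 11, 12} must be used), so D = 7.
The 5 still-open variables together cover exactly {5, 8, 9, 11, 12} — 5 values for 5 variables — and 11 appears only in G's list, so G = 11.
The 2 variables B and C are confined to {5, 12}, which locks those values in; drop them from F, H.
No further eliminations apply; F can still be any of 8, 9.

8, 9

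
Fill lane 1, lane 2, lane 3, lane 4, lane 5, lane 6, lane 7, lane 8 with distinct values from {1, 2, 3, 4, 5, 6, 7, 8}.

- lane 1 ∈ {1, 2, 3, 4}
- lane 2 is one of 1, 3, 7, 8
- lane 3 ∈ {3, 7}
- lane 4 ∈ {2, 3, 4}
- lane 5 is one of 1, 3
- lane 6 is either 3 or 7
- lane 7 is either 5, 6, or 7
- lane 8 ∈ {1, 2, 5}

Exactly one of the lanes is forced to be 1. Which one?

The 8 variables draw from only 8 values {1, 2, 3, 4, 5, 6, 7, 8}, so each is used; only lane 7 can be 6, hence lane 7 = 6.
Among the 7 still-open variables, 5 fits only lane 8 (and all 7 values in {1, 2, 3, 4, 5, 7, 8} must be used), so lane 8 = 5.
The 6 still-open variables together cover exactly {1, 2, 3, 4, 7, 8} — 6 values for 6 variables — and 8 appears only in lane 2's list, so lane 2 = 8.
The 2 variables lane 3 and lane 6 are confined to {3, 7}, which locks those values in; drop them from lane 1, lane 4, lane 5.
So 1 goes to lane 5.

lane 5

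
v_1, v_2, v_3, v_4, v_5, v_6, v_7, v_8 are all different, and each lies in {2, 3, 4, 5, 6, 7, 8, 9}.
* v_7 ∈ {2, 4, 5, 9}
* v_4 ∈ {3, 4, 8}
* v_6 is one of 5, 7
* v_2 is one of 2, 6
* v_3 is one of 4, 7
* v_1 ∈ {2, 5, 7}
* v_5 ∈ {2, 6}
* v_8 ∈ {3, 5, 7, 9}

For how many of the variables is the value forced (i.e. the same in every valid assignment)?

4

Among the 8 variables, 8 fits only v_4 (and all 8 values in {2, 3, 4, 5, 6, 7, 8, 9} must be used), so v_4 = 8.
The 7 still-open variables together cover exactly {2, 3, 4, 5, 6, 7, 9} — 7 values for 7 variables — and 3 appears only in v_8's list, so v_8 = 3.
Among the 6 still-open variables, 9 fits only v_7 (and all 6 values in {2, 4, 5, 6, 7, 9} must be used), so v_7 = 9.
Among the 5 still-open variables, 4 fits only v_3 (and all 5 values in {2, 4, 5, 6, 7} must be used), so v_3 = 4.
v_2 and v_5 share exactly the 2 values {2, 6}; by pigeonhole those values go to them, so strike 2, 6 from v_1.
Determined: v_3=4, v_4=8, v_7=9, v_8=3. The other variables each still have more than one consistent value. That makes 4.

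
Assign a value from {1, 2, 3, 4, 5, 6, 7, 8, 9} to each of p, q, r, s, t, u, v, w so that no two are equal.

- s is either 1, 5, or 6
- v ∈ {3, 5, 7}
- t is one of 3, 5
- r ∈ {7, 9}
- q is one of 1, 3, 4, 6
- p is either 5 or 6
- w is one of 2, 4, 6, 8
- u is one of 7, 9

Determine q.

4

r and u between them cover only {7, 9} — a naked pair. Remove those values from v.
The 2 variables t and v are confined to {3, 5}, which locks those values in; drop them from p, q, s.
p's domain is down to {6}, so p = 6. Strike 6 from q, s, w.
s's domain is down to {1}, so s = 1. So q can't be 1.
So q = 4.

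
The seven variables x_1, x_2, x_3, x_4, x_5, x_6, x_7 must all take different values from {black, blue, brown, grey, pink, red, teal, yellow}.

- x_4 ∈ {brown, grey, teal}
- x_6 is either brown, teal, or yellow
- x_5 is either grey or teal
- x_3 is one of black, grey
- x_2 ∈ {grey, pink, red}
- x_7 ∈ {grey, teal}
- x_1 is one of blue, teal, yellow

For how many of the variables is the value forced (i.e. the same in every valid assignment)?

4

x_5 and x_7 between them cover only {grey, teal} — a naked pair. Remove those values from x_1, x_2, x_3, x_4, x_6.
That leaves x_3 = black.
x_4 has just one choice, so x_4 = brown. So x_6 can't be brown.
x_6's domain is down to {yellow}, so x_6 = yellow. Remove yellow from x_1.
That leaves x_1 = blue.
Determined: x_1=blue, x_3=black, x_4=brown, x_6=yellow. The other variables each still have more than one consistent value. That makes 4.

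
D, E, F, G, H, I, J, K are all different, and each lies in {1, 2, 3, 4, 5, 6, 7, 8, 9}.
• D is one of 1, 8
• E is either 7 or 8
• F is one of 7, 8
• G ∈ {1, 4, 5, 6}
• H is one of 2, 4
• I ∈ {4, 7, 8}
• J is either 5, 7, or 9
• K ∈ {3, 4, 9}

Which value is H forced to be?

2

E and F share exactly the 2 values {7, 8}; by pigeonhole those values go to them, so strike 7, 8 from D, I, J.
D has just one choice, so D = 1. Strike 1 from G.
I's domain is down to {4}, so I = 4. So G, H, K can't be 4.
So H = 2.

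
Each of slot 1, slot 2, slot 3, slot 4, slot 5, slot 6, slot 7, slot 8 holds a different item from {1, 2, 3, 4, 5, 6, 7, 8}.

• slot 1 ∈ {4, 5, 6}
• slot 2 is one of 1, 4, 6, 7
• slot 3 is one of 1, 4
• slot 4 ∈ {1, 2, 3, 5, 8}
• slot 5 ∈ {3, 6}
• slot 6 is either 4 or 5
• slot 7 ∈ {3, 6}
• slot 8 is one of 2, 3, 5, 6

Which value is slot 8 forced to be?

Among the 8 variables, 7 fits only slot 2 (and all 8 values in {1, 2, 3, 4, 5, 6, 7, 8} must be used), so slot 2 = 7.
Among the 7 still-open variables, 8 fits only slot 4 (and all 7 values in {1, 2, 3, 4, 5, 6, 8} must be used), so slot 4 = 8.
The 6 still-open variables together cover exactly {1, 2, 3, 4, 5, 6} — 6 values for 6 variables — and 1 appears only in slot 3's list, so slot 3 = 1.
The 5 still-open variables together cover exactly {2, 3, 4, 5, 6} — 5 values for 5 variables — and 2 appears only in slot 8's list, so slot 8 = 2.

2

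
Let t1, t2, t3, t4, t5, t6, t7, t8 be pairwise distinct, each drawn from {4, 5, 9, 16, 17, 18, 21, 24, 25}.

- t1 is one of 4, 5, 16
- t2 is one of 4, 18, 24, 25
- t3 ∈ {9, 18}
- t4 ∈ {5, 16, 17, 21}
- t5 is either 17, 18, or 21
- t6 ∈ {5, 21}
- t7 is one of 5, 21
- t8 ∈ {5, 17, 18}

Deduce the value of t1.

t6 and t7 share exactly the 2 values {5, 21}; by pigeonhole those values go to them, so strike 5, 21 from t1, t4, t5, t8.
t5 and t8 between them cover only {17, 18} — a naked pair. Remove those values from t2, t3, t4.
t3 has just one choice, so t3 = 9.
That leaves t4 = 16. Strike 16 from t1.
So t1 = 4.

4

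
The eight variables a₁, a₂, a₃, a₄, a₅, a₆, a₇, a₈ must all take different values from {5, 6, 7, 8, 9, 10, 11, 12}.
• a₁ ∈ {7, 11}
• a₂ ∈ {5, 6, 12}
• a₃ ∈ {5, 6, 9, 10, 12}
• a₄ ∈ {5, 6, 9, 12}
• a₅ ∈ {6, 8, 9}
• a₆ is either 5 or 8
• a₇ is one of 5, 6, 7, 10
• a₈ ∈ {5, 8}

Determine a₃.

The 8 variables together cover exactly {5, 6, 7, 8, 9, 10, 11, 12} — 8 values for 8 variables — and 11 appears only in a₁'s list, so a₁ = 11.
The 7 still-open variables together cover exactly {5, 6, 7, 8, 9, 10, 12} — 7 values for 7 variables — and 7 appears only in a₇'s list, so a₇ = 7.
The 6 still-open variables together cover exactly {5, 6, 8, 9, 10, 12} — 6 values for 6 variables — and 10 appears only in a₃'s list, so a₃ = 10.

10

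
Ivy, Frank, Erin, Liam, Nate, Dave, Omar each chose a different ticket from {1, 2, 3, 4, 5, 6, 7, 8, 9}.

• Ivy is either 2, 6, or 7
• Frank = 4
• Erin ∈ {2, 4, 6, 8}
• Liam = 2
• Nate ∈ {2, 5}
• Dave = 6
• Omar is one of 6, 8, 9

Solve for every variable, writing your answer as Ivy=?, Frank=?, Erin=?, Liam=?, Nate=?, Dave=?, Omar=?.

Ivy=7, Frank=4, Erin=8, Liam=2, Nate=5, Dave=6, Omar=9

Frank has just one choice, so Frank = 4. Remove 4 from Erin.
That leaves Liam = 2. So Ivy, Erin, Nate can't be 2.
Nate must be 5 (only option left).
Dave must be 6 (only option left). So Ivy, Erin, Omar can't be 6.
That leaves Ivy = 7.
Erin must be 8 (only option left). Strike 8 from Omar.
Omar has just one choice, so Omar = 9.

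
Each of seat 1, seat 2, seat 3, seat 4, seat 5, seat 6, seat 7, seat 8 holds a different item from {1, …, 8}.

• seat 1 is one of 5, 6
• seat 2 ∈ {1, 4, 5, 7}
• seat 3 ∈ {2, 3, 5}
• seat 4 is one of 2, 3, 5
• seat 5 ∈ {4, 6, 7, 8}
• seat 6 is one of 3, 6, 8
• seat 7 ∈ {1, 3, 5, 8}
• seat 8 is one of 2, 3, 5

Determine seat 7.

The 3 variables seat 3, seat 4, seat 8 are confined to {2, 3, 5}, which locks those values in; drop them from seat 1, seat 2, seat 6, seat 7.
That leaves seat 1 = 6. Eliminate 6 elsewhere: seat 5, seat 6.
seat 6 has just one choice, so seat 6 = 8. Remove 8 from seat 5, seat 7.
So seat 7 = 1.

1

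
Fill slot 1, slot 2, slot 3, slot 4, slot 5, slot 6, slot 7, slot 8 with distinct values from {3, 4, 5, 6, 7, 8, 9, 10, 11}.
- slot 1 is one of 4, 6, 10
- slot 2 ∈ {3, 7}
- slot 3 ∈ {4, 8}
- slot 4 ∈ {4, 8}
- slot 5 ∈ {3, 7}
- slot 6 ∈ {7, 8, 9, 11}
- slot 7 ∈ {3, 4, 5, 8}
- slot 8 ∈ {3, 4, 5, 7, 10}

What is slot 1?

6

The 2 variables slot 2 and slot 5 are confined to {3, 7}, which locks those values in; drop them from slot 6, slot 7, slot 8.
The 2 variables slot 3 and slot 4 are confined to {4, 8}, which locks those values in; drop them from slot 1, slot 6, slot 7, slot 8.
slot 7 must be 5 (only option left). Strike 5 from slot 8.
slot 8 has just one choice, so slot 8 = 10. Strike 10 from slot 1.
So slot 1 = 6.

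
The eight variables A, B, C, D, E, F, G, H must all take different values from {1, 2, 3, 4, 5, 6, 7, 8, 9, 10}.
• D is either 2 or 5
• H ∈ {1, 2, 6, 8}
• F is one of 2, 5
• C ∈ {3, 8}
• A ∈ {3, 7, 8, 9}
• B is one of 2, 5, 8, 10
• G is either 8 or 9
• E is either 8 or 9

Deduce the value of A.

7

The 2 variables D and F are confined to {2, 5}, which locks those values in; drop them from B, H.
The 2 variables E and G are confined to {8, 9}, which locks those values in; drop them from A, B, C, H.
B must be 10 (only option left).
That leaves C = 3. Strike 3 from A.
So A = 7.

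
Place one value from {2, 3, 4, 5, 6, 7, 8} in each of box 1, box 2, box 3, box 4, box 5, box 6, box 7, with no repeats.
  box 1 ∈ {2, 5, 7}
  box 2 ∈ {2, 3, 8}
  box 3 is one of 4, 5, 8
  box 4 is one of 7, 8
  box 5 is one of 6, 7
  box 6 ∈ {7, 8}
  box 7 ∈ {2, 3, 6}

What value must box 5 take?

The 7 variables together cover exactly {2, 3, 4, 5, 6, 7, 8} — 7 values for 7 variables — and 4 appears only in box 3's list, so box 3 = 4.
Among the 6 still-open variables, 5 fits only box 1 (and all 6 values in {2, 3, 5, 6, 7, 8} must be used), so box 1 = 5.
box 4 and box 6 between them cover only {7, 8} — a naked pair. Remove those values from box 2, box 5.
So box 5 = 6.

6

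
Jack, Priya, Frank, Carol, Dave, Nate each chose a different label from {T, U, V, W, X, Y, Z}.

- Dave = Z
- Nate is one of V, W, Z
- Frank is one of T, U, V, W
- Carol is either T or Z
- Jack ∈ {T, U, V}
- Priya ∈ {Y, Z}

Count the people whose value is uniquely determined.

3

Dave must be Z (only option left). Strike Z from Priya, Carol, Nate.
Priya must be Y (only option left).
Carol's domain is down to {T}, so Carol = T. Remove T from Jack, Frank.
Determined: Priya=Y, Carol=T, Dave=Z. The other people each still have more than one consistent value. That makes 3.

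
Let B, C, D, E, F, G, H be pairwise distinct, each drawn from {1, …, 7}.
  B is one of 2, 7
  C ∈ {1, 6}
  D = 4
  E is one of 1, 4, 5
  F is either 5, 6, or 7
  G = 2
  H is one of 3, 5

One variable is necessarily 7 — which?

B

D's domain is down to {4}, so D = 4. Strike 4 from E.
G's domain is down to {2}, so G = 2. Remove 2 from B.
So 7 goes to B.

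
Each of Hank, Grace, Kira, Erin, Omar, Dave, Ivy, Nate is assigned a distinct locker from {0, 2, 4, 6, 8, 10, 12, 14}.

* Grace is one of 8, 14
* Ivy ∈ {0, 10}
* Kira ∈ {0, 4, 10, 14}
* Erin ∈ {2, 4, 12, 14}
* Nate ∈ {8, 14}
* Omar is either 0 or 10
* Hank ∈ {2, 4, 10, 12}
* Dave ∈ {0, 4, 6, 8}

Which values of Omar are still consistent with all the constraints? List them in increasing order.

0, 10

Among the 8 variables, 6 fits only Dave (and all 8 values in {0, 2, 4, 6, 8, 10, 12, 14} must be used), so Dave = 6.
Grace and Nate between them cover only {8, 14} — a naked pair. Remove those values from Kira, Erin.
Omar and Ivy between them cover only {0, 10} — a naked pair. Remove those values from Hank, Kira.
Kira must be 4 (only option left). Eliminate 4 elsewhere: Hank, Erin.
No further eliminations apply; Omar can still be any of 0, 10.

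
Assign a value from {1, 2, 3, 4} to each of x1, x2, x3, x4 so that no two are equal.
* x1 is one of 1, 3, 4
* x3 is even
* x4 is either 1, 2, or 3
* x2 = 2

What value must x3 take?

4

x2 has just one choice, so x2 = 2. Remove 2 from x3, x4.
So x3 = 4.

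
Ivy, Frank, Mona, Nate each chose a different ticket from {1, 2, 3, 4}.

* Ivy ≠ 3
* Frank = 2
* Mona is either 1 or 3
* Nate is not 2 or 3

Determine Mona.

3

Frank must be 2 (only option left). Remove 2 from Ivy.
The 3 still-open variables together cover exactly {1, 3, 4} — 3 values for 3 variables — and 3 appears only in Mona's list, so Mona = 3.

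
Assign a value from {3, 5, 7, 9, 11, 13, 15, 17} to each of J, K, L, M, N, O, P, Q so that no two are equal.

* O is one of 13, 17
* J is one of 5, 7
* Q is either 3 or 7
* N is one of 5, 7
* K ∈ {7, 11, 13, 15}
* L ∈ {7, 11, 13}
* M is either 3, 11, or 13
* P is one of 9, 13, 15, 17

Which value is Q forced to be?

Among the 8 variables, 9 fits only P (and all 8 values in {3, 5, 7, 9, 11, 13, 15, 17} must be used), so P = 9.
Among the 7 still-open variables, 15 fits only K (and all 7 values in {3, 5, 7, 11, 13, 15, 17} must be used), so K = 15.
The 6 still-open variables together cover exactly {3, 5, 7, 11, 13, 17} — 6 values for 6 variables — and 17 appears only in O's list, so O = 17.
J and N between them cover only {5, 7} — a naked pair. Remove those values from L, Q.
So Q = 3.

3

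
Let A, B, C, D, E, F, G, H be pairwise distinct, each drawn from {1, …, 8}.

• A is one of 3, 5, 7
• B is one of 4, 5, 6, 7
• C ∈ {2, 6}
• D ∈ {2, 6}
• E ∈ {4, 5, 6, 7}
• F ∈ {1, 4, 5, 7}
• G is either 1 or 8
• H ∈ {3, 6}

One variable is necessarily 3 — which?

The 8 variables together cover exactly {1, 2, 3, 4, 5, 6, 7, 8} — 8 values for 8 variables — and 8 appears only in G's list, so G = 8.
The 7 still-open variables together cover exactly {1, 2, 3, 4, 5, 6, 7} — 7 values for 7 variables — and 1 appears only in F's list, so F = 1.
The 2 variables C and D are confined to {2, 6}, which locks those values in; drop them from B, E, H.
So 3 goes to H.

H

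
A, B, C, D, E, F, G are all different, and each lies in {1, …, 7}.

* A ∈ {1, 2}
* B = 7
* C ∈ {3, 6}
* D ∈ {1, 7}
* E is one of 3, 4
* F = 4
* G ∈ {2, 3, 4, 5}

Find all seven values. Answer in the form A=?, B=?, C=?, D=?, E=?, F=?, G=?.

A=2, B=7, C=6, D=1, E=3, F=4, G=5

B must be 7 (only option left). Eliminate 7 elsewhere: D.
D's domain is down to {1}, so D = 1. Strike 1 from A.
F has just one choice, so F = 4. Remove 4 from E, G.
A must be 2 (only option left). So G can't be 2.
That leaves E = 3. So C, G can't be 3.
G must be 5 (only option left).
C has just one choice, so C = 6.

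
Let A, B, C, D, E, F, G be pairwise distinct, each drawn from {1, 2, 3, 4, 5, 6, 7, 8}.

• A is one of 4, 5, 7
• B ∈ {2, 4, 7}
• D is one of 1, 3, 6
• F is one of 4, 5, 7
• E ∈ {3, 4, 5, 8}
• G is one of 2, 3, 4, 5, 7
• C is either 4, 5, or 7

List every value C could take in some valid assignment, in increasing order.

4, 5, 7

A, C, F between them cover only {4, 5, 7} — a naked triple. Remove those values from B, E, G.
B's domain is down to {2}, so B = 2. Eliminate 2 elsewhere: G.
G has just one choice, so G = 3. So D, E can't be 3.
That leaves E = 8.
No further eliminations apply; C can still be any of 4, 5, 7.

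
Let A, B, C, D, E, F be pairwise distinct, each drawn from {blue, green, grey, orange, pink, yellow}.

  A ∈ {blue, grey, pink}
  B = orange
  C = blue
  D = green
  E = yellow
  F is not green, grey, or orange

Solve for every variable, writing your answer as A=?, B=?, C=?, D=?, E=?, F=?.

B's domain is down to {orange}, so B = orange.
C's domain is down to {blue}, so C = blue. Eliminate blue elsewhere: A, F.
That leaves D = green.
That leaves E = yellow. Strike yellow from F.
F has just one choice, so F = pink. Remove pink from A.
That leaves A = grey.

A=grey, B=orange, C=blue, D=green, E=yellow, F=pink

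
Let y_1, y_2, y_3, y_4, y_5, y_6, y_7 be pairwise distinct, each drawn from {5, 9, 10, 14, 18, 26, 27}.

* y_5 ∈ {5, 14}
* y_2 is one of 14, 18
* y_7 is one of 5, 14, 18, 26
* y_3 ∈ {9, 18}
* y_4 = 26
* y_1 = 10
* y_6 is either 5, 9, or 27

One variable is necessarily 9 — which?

y_3

y_1 must be 10 (only option left).
y_4 must be 26 (only option left). So y_7 can't be 26.
The 5 still-open variables together cover exactly {5, 9, 14, 18, 27} — 5 values for 5 variables — and 27 appears only in y_6's list, so y_6 = 27.
The 4 still-open variables draw from only 4 values {5, 9, 14, 18}, so each is used; only y_3 can be 9, hence y_3 = 9.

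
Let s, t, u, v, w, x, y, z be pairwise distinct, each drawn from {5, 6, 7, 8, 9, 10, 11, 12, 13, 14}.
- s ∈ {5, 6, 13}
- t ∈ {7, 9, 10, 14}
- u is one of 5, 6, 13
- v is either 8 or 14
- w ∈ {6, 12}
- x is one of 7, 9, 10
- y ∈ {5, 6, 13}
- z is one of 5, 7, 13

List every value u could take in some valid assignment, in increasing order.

5, 6, 13

s, u, y between them cover only {5, 6, 13} — a naked triple. Remove those values from w, z.
w must be 12 (only option left).
z must be 7 (only option left). So t, x can't be 7.
No further eliminations apply; u can still be any of 5, 6, 13.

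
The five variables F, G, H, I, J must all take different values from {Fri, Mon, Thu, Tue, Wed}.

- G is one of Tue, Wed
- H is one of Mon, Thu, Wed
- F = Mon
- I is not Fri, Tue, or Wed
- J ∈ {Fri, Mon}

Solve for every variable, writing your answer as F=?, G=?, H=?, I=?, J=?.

F's domain is down to {Mon}, so F = Mon. Eliminate Mon elsewhere: H, I, J.
I must be Thu (only option left). Remove Thu from H.
That leaves J = Fri.
That leaves H = Wed. Eliminate Wed elsewhere: G.
G must be Tue (only option left).

F=Mon, G=Tue, H=Wed, I=Thu, J=Fri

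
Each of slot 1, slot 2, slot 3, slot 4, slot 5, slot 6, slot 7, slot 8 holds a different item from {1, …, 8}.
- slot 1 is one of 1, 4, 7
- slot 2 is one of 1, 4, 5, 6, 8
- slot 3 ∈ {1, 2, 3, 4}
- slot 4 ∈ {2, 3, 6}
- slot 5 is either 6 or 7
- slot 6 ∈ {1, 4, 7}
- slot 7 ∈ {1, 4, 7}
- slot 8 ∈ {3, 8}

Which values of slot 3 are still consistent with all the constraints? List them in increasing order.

The 8 variables together cover exactly {1, 2, 3, 4, 5, 6, 7, 8} — 8 values for 8 variables — and 5 appears only in slot 2's list, so slot 2 = 5.
Among the 7 still-open variables, 8 fits only slot 8 (and all 7 values in {1, 2, 3, 4, 6, 7, 8} must be used), so slot 8 = 8.
slot 1, slot 6, slot 7 between them cover only {1, 4, 7} — a naked triple. Remove those values from slot 3, slot 5.
That leaves slot 5 = 6. So slot 4 can't be 6.
No further eliminations apply; slot 3 can still be any of 2, 3.

2, 3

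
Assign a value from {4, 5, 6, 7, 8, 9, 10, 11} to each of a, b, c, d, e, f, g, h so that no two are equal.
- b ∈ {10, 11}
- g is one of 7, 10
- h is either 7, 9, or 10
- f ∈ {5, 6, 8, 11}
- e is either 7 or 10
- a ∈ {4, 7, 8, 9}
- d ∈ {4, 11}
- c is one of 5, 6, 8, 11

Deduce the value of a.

The 2 variables e and g are confined to {7, 10}, which locks those values in; drop them from a, b, h.
That leaves b = 11. Strike 11 from c, d, f.
That leaves d = 4. Remove 4 from a.
h has just one choice, so h = 9. Strike 9 from a.
So a = 8.

8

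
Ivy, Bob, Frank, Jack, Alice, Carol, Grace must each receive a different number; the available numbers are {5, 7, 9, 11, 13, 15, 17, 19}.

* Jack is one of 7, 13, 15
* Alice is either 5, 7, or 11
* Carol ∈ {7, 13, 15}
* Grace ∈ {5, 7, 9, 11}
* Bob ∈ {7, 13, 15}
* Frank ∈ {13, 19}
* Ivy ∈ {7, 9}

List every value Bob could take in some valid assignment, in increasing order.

7, 13, 15

Among the 7 variables, 19 fits only Frank (and all 7 values in {5, 7, 9, 11, 13, 15, 19} must be used), so Frank = 19.
The 3 variables Bob, Jack, Carol are confined to {7, 13, 15}, which locks those values in; drop them from Ivy, Alice, Grace.
Ivy has just one choice, so Ivy = 9. Eliminate 9 elsewhere: Grace.
No further eliminations apply; Bob can still be any of 7, 13, 15.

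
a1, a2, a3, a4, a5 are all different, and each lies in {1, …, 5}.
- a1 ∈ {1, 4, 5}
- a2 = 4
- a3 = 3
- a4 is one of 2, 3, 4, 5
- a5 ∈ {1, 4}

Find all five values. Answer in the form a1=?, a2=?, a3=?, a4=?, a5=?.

a1=5, a2=4, a3=3, a4=2, a5=1

a2 has just one choice, so a2 = 4. Eliminate 4 elsewhere: a1, a4, a5.
That leaves a3 = 3. Remove 3 from a4.
a5 must be 1 (only option left). Eliminate 1 elsewhere: a1.
a1 must be 5 (only option left). Remove 5 from a4.
a4's domain is down to {2}, so a4 = 2.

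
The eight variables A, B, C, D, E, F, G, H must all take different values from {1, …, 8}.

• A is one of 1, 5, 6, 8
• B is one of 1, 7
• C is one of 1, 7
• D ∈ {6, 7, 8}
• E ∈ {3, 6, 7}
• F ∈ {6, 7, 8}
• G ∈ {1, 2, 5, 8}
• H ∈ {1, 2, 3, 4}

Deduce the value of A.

5

The 8 variables draw from only 8 values {1, 2, 3, 4, 5, 6, 7, 8}, so each is used; only H can be 4, hence H = 4.
The 7 still-open variables draw from only 7 values {1, 2, 3, 5, 6, 7, 8}, so each is used; only G can be 2, hence G = 2.
Among the 6 still-open variables, 3 fits only E (and all 6 values in {1, 3, 5, 6, 7, 8} must be used), so E = 3.
Among the 5 still-open variables, 5 fits only A (and all 5 values in {1, 5, 6, 7, 8} must be used), so A = 5.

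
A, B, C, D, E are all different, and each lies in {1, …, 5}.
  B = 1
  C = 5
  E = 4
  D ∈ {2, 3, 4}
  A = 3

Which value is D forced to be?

2

A has just one choice, so A = 3. Eliminate 3 elsewhere: D.
B must be 1 (only option left).
C must be 5 (only option left).
E has just one choice, so E = 4. So D can't be 4.
So D = 2.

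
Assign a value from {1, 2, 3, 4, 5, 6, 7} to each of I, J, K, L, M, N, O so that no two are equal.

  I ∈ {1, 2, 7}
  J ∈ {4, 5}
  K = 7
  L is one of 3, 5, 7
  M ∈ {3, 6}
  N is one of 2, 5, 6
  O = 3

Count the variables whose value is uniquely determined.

7

K's domain is down to {7}, so K = 7. Remove 7 from I, L.
O must be 3 (only option left). Remove 3 from L, M.
That leaves L = 5. Strike 5 from J, N.
M must be 6 (only option left). Eliminate 6 elsewhere: N.
N must be 2 (only option left). Eliminate 2 elsewhere: I.
I must be 1 (only option left).
J's domain is down to {4}, so J = 4.
Every variable is fixed: I=1, J=4, K=7, L=5, M=6, N=2, O=3. That makes 7.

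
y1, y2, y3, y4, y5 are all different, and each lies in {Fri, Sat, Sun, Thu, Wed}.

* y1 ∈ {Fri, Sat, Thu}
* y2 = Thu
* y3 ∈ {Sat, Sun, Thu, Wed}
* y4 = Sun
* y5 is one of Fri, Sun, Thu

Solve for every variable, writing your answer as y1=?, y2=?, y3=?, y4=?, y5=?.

y1=Sat, y2=Thu, y3=Wed, y4=Sun, y5=Fri

y2 has just one choice, so y2 = Thu. Eliminate Thu elsewhere: y1, y3, y5.
y4's domain is down to {Sun}, so y4 = Sun. Remove Sun from y3, y5.
y5 has just one choice, so y5 = Fri. Strike Fri from y1.
y1 must be Sat (only option left). Strike Sat from y3.
y3 has just one choice, so y3 = Wed.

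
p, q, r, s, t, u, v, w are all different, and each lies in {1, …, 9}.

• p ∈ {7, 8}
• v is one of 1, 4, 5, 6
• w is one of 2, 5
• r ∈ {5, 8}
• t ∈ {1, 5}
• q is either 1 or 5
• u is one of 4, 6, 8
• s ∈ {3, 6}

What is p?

7

Among the 8 variables, 2 fits only w (and all 8 values in {1, 2, 3, 4, 5, 6, 7, 8} must be used), so w = 2.
The 7 still-open variables draw from only 7 values {1, 3, 4, 5, 6, 7, 8}, so each is used; only s can be 3, hence s = 3.
The 6 still-open variables together cover exactly {1, 4, 5, 6, 7, 8} — 6 values for 6 variables — and 7 appears only in p's list, so p = 7.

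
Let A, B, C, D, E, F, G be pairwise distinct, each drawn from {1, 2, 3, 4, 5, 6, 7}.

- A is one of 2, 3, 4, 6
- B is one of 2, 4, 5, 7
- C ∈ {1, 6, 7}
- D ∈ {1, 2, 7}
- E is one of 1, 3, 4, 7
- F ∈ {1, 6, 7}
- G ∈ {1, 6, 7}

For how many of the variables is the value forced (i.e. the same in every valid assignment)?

Among the 7 variables, 5 fits only B (and all 7 values in {1, 2, 3, 4, 5, 6, 7} must be used), so B = 5.
The 3 variables C, F, G are confined to {1, 6, 7}, which locks those values in; drop them from A, D, E.
D has just one choice, so D = 2. Strike 2 from A.
Determined: B=5, D=2. The other variables each still have more than one consistent value. That makes 2.

2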